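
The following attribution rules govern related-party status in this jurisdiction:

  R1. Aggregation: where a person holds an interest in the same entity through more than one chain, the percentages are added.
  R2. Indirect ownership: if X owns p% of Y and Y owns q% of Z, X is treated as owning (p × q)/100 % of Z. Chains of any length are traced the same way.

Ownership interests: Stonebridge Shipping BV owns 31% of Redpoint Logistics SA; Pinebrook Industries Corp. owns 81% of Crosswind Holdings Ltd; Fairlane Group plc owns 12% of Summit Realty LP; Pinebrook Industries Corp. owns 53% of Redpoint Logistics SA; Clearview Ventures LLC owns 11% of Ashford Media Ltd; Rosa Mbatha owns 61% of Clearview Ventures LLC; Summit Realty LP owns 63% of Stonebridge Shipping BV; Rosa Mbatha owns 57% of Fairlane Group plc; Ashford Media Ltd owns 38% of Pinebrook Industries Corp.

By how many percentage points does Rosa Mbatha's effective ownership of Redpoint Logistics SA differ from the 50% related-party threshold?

Chain via Clearview Ventures LLC → Ashford Media Ltd → Pinebrook Industries Corp. (R2): 61% × 11% × 38% × 53% = 1.351394% of Redpoint Logistics SA.
Chain via Fairlane Group plc → Summit Realty LP → Stonebridge Shipping BV (R2): 57% × 12% × 63% × 31% = 1.335852% of Redpoint Logistics SA.
Aggregating (R1): 1.351394% + 1.335852% = 2.687246%.
2.687246% falls short of the 50% threshold by 47.312754 percentage points.

47.312754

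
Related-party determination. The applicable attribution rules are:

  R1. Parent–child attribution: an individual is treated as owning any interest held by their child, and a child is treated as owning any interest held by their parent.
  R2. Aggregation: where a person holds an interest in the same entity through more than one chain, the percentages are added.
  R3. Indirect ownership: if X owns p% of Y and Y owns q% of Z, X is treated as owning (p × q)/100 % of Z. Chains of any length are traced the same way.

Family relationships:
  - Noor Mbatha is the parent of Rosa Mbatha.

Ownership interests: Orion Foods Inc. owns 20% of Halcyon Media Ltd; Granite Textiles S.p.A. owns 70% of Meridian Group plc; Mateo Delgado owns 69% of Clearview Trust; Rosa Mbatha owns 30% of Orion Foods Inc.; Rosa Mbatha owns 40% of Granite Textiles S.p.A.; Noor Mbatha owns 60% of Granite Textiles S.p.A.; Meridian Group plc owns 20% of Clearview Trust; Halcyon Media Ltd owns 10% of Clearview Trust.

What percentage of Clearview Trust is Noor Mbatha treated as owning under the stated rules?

14.6%

By parent–child attribution (R1), Noor Mbatha is treated as also owning Rosa Mbatha's interest in Granite Textiles S.p.A, giving 60% + 40% = 100%.
By parent–child attribution (R1), Noor Mbatha is treated as owning Rosa Mbatha's 30% interest in Orion Foods Inc.
Chain via Granite Textiles S.p.A. → Meridian Group plc (R3): 100% × 70% × 20% = 14% of Clearview Trust.
Chain via Orion Foods Inc. → Halcyon Media Ltd (R3): 30% × 20% × 10% = 0.6% of Clearview Trust.
Aggregating (R2): 14% + 0.6% = 14.6%.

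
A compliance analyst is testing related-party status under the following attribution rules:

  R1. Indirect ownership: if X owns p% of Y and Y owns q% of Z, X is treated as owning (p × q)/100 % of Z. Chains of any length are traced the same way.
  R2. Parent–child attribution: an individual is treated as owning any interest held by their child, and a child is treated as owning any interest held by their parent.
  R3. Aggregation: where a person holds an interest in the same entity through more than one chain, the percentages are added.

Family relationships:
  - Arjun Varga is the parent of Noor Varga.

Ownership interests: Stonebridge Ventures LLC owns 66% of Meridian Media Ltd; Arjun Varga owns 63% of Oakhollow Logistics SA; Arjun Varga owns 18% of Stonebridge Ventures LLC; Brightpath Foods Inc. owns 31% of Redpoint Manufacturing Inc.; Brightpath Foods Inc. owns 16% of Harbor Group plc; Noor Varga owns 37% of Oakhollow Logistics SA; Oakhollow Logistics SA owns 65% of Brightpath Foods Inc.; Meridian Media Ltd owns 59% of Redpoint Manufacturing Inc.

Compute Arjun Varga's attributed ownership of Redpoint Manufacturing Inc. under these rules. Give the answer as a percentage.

By parent–child attribution (R2), Arjun Varga is treated as also owning Noor Varga's interest in Oakhollow Logistics SA, giving 63% + 37% = 100%.
Chain via Oakhollow Logistics SA → Brightpath Foods Inc. (R1): 100% × 65% × 31% = 20.15% of Redpoint Manufacturing Inc.
Chain via Stonebridge Ventures LLC → Meridian Media Ltd (R1): 18% × 66% × 59% = 7.0092% of Redpoint Manufacturing Inc.
Aggregating (R3): 20.15% + 7.0092% = 27.1592%.

27.1592%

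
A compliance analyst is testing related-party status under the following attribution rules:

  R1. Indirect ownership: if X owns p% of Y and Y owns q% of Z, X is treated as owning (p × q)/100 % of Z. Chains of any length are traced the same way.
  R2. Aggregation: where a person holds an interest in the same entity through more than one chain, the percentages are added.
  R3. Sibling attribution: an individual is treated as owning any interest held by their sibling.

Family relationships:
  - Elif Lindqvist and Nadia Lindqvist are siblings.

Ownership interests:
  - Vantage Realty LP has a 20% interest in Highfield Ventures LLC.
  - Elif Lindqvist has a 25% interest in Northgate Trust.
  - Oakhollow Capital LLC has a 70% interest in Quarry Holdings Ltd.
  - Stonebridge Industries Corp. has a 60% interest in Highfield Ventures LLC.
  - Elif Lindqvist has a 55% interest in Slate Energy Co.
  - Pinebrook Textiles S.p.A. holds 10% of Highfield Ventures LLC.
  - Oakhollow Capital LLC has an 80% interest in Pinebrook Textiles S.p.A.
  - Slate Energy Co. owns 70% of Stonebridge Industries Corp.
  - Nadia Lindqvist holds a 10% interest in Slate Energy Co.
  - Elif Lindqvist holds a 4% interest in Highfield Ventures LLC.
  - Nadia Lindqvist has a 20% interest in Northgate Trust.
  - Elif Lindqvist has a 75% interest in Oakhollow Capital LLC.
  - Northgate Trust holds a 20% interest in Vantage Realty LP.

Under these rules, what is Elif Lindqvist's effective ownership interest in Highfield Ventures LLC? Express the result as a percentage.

39.1%

By sibling attribution (R3), Elif Lindqvist is treated as also owning Nadia Lindqvist's interest in Northgate Trust, giving 25% + 20% = 45%.
By sibling attribution (R3), Elif Lindqvist is treated as also owning Nadia Lindqvist's interest in Slate Energy Co, giving 55% + 10% = 65%.
Chain via Northgate Trust → Vantage Realty LP (R1): 45% × 20% × 20% = 1.8% of Highfield Ventures LLC.
Chain via Oakhollow Capital LLC → Pinebrook Textiles S.p.A. (R1): 75% × 80% × 10% = 6% of Highfield Ventures LLC.
Chain via Slate Energy Co. → Stonebridge Industries Corp. (R1): 65% × 70% × 60% = 27.3% of Highfield Ventures LLC.
Direct interest in Highfield Ventures LLC: 4%.
Aggregating (R2): 1.8% + 6% + 27.3% + 4% = 39.1%.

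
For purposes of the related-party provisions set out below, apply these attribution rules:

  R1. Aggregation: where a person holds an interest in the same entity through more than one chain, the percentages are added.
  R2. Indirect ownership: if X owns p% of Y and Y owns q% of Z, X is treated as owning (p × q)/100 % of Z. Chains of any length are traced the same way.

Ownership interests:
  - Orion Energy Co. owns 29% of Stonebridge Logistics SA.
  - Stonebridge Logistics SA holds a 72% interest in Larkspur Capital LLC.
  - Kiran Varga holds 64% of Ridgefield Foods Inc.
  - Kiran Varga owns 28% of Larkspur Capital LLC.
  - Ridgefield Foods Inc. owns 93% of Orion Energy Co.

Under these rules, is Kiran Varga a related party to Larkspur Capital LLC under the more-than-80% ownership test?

No

Chain via Ridgefield Foods Inc. → Orion Energy Co. → Stonebridge Logistics SA (R2): 64% × 93% × 29% × 72% = 12.427776% of Larkspur Capital LLC.
Direct interest in Larkspur Capital LLC: 28%.
Aggregating (R1): 12.427776% + 28% = 40.427776%.
40.427776% does not exceed the 80% threshold, so Kiran is not a related party to Larkspur Capital LLC.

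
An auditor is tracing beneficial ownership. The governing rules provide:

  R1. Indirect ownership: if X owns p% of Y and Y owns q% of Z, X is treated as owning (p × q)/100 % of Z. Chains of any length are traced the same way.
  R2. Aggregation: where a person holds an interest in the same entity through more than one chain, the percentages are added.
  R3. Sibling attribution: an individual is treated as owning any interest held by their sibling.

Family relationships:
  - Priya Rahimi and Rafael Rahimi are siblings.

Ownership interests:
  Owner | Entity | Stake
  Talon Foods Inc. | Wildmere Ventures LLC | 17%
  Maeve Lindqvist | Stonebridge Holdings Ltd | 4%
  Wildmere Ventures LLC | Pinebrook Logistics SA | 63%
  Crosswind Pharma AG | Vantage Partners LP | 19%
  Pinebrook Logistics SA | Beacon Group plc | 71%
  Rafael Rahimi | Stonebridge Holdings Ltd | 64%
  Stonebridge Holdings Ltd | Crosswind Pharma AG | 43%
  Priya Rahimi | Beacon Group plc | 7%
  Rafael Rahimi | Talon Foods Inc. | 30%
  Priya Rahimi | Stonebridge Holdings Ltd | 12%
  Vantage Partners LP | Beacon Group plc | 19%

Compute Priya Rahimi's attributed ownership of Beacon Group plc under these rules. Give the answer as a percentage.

By sibling attribution (R3), Priya Rahimi is treated as also owning Rafael Rahimi's interest in Stonebridge Holdings Ltd, giving 12% + 64% = 76%.
By sibling attribution (R3), Priya Rahimi is treated as owning Rafael Rahimi's 30% interest in Talon Foods Inc.
Chain via Stonebridge Holdings Ltd → Crosswind Pharma AG → Vantage Partners LP (R1): 76% × 43% × 19% × 19% = 1.179748% of Beacon Group plc.
Direct interest in Beacon Group plc: 7%.
Chain via Talon Foods Inc. → Wildmere Ventures LLC → Pinebrook Logistics SA (R1): 30% × 17% × 63% × 71% = 2.28123% of Beacon Group plc.
Aggregating (R2): 1.179748% + 7% + 2.28123% = 10.460978%.

10.460978%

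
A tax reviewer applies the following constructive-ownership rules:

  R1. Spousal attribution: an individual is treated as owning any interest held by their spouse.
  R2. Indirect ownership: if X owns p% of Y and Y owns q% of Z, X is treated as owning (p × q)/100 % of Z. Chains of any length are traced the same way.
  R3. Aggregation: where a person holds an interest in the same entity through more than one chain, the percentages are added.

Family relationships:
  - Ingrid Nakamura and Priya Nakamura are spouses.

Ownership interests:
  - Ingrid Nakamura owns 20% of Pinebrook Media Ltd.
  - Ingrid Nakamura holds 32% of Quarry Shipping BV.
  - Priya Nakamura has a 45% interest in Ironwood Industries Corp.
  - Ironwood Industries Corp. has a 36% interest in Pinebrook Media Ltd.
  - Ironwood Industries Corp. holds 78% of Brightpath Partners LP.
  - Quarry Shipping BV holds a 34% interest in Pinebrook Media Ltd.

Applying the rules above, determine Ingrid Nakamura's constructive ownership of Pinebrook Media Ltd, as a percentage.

47.08%

By spousal attribution (R1), Ingrid Nakamura is treated as owning Priya Nakamura's 45% interest in Ironwood Industries Corp.
Chain via Quarry Shipping BV (R2): 32% × 34% = 10.88% of Pinebrook Media Ltd.
Direct interest in Pinebrook Media Ltd: 20%.
Chain via Ironwood Industries Corp. (R2): 45% × 36% = 16.2% of Pinebrook Media Ltd.
Aggregating (R3): 10.88% + 20% + 16.2% = 47.08%.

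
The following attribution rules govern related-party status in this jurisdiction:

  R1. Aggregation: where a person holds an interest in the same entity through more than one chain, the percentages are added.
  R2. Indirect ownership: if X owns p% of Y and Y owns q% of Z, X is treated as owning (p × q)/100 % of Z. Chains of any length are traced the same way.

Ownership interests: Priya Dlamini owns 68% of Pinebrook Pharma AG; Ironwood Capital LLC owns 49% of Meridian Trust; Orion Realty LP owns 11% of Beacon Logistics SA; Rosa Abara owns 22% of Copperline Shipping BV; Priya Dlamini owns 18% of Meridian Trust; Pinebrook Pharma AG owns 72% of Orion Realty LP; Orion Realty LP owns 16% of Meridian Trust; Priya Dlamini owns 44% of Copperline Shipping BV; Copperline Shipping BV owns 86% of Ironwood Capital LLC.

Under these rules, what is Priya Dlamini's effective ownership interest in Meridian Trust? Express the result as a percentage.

Chain via Pinebrook Pharma AG → Orion Realty LP (R2): 68% × 72% × 16% = 7.8336% of Meridian Trust.
Chain via Copperline Shipping BV → Ironwood Capital LLC (R2): 44% × 86% × 49% = 18.5416% of Meridian Trust.
Direct interest in Meridian Trust: 18%.
Aggregating (R1): 7.8336% + 18.5416% + 18% = 44.3752%.

44.3752%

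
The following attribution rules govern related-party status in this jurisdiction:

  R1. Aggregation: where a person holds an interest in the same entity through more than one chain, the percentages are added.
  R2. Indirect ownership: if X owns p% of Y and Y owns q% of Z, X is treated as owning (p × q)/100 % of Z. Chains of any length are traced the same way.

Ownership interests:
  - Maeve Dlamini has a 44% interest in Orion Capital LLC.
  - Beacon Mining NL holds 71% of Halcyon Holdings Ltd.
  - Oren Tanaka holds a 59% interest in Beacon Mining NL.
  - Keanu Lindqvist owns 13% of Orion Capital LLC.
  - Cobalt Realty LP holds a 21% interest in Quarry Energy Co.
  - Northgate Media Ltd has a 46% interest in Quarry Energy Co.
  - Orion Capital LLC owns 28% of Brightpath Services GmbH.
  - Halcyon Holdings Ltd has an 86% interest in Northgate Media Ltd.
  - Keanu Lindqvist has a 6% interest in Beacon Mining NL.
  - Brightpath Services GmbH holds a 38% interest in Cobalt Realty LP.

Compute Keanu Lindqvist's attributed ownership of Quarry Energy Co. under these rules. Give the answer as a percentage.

Chain via Beacon Mining NL → Halcyon Holdings Ltd → Northgate Media Ltd (R2): 6% × 71% × 86% × 46% = 1.685256% of Quarry Energy Co.
Chain via Orion Capital LLC → Brightpath Services GmbH → Cobalt Realty LP (R2): 13% × 28% × 38% × 21% = 0.290472% of Quarry Energy Co.
Aggregating (R1): 1.685256% + 0.290472% = 1.975728%.

1.975728%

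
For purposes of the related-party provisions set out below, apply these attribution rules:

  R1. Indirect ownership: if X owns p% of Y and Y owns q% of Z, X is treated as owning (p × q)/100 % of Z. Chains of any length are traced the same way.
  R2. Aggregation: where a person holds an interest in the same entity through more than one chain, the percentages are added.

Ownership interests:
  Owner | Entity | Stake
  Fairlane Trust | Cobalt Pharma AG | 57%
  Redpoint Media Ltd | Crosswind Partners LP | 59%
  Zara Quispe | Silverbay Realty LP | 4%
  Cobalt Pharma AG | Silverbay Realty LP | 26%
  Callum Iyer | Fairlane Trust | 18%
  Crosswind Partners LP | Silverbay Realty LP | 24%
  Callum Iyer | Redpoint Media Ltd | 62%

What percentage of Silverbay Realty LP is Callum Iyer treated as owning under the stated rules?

11.4468%

Chain via Redpoint Media Ltd → Crosswind Partners LP (R1): 62% × 59% × 24% = 8.7792% of Silverbay Realty LP.
Chain via Fairlane Trust → Cobalt Pharma AG (R1): 18% × 57% × 26% = 2.6676% of Silverbay Realty LP.
Aggregating (R2): 8.7792% + 2.6676% = 11.4468%.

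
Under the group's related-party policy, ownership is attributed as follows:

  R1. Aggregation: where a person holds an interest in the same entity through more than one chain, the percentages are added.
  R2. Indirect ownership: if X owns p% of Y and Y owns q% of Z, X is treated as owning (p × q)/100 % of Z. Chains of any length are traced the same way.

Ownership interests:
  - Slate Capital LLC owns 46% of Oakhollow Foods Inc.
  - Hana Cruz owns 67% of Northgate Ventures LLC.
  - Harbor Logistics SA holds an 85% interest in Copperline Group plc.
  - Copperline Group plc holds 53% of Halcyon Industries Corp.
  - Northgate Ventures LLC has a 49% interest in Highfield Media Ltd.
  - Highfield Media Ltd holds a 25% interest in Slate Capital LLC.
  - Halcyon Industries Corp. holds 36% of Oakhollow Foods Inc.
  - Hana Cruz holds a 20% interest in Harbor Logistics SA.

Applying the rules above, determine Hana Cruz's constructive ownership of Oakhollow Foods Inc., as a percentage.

Chain via Harbor Logistics SA → Copperline Group plc → Halcyon Industries Corp. (R2): 20% × 85% × 53% × 36% = 3.2436% of Oakhollow Foods Inc.
Chain via Northgate Ventures LLC → Highfield Media Ltd → Slate Capital LLC (R2): 67% × 49% × 25% × 46% = 3.77545% of Oakhollow Foods Inc.
Aggregating (R1): 3.2436% + 3.77545% = 7.01905%.

7.01905%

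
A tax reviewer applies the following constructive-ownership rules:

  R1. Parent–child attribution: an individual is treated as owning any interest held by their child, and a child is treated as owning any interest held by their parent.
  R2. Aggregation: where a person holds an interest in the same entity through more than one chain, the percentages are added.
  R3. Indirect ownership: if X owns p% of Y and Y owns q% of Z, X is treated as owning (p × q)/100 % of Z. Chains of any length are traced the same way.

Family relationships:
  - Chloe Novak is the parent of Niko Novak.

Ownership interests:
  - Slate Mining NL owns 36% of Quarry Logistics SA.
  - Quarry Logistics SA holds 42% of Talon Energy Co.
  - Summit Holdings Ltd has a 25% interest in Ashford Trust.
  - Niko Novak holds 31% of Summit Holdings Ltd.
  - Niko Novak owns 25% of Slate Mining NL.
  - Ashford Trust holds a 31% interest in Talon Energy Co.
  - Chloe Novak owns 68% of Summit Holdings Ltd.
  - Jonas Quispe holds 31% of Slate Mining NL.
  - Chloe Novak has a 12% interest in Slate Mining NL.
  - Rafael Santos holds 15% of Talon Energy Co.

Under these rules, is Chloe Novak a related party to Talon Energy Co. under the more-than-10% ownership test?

Yes

By parent–child attribution (R1), Chloe Novak is treated as also owning Niko Novak's interest in Slate Mining NL, giving 12% + 25% = 37%.
By parent–child attribution (R1), Chloe Novak is treated as also owning Niko Novak's interest in Summit Holdings Ltd, giving 68% + 31% = 99%.
Chain via Slate Mining NL → Quarry Logistics SA (R3): 37% × 36% × 42% = 5.5944% of Talon Energy Co.
Chain via Summit Holdings Ltd → Ashford Trust (R3): 99% × 25% × 31% = 7.6725% of Talon Energy Co.
Aggregating (R2): 5.5944% + 7.6725% = 13.2669%.
13.2669% exceeds the 10% threshold, so Chloe is a related party to Talon Energy Co.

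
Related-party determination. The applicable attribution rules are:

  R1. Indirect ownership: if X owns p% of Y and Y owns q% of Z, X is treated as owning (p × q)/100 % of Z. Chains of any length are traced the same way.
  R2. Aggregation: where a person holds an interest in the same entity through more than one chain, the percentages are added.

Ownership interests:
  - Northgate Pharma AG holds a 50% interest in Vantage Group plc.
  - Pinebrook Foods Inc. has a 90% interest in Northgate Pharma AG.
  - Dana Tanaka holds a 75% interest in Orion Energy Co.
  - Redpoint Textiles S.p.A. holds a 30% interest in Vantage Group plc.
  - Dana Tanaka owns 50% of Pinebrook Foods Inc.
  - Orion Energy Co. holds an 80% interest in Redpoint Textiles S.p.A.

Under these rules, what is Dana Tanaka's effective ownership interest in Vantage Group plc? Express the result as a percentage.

Chain via Orion Energy Co. → Redpoint Textiles S.p.A. (R1): 75% × 80% × 30% = 18% of Vantage Group plc.
Chain via Pinebrook Foods Inc. → Northgate Pharma AG (R1): 50% × 90% × 50% = 22.5% of Vantage Group plc.
Aggregating (R2): 18% + 22.5% = 40.5%.

40.5%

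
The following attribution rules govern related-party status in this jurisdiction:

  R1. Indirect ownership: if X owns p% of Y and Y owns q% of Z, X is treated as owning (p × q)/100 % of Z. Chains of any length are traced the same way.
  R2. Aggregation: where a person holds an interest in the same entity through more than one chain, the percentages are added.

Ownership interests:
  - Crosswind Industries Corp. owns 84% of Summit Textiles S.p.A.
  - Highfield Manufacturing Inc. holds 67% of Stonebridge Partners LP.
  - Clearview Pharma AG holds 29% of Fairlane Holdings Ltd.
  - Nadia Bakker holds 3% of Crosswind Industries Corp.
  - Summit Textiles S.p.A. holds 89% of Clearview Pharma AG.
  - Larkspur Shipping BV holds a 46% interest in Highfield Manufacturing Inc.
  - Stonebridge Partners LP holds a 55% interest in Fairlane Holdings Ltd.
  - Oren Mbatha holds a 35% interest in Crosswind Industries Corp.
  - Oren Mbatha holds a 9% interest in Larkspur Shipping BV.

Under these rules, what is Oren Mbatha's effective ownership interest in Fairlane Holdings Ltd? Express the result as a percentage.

Chain via Larkspur Shipping BV → Highfield Manufacturing Inc. → Stonebridge Partners LP (R1): 9% × 46% × 67% × 55% = 1.52559% of Fairlane Holdings Ltd.
Chain via Crosswind Industries Corp. → Summit Textiles S.p.A. → Clearview Pharma AG (R1): 35% × 84% × 89% × 29% = 7.58814% of Fairlane Holdings Ltd.
Aggregating (R2): 1.52559% + 7.58814% = 9.11373%.

9.11373%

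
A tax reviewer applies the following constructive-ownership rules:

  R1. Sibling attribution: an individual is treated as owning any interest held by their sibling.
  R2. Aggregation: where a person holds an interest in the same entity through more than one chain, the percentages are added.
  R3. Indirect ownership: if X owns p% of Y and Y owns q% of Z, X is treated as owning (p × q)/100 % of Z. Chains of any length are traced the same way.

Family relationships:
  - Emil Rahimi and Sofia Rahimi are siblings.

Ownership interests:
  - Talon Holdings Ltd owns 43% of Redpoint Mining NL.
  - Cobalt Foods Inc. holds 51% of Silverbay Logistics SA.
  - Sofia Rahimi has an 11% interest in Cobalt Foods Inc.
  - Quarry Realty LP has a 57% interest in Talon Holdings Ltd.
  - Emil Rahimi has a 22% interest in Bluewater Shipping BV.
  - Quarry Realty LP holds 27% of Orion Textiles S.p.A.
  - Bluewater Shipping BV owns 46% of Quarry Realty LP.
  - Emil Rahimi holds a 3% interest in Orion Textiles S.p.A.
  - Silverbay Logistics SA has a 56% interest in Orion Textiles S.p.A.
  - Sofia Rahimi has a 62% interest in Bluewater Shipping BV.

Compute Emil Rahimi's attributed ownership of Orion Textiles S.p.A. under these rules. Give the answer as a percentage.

16.5744%

By sibling attribution (R1), Emil Rahimi is treated as also owning Sofia Rahimi's interest in Bluewater Shipping BV, giving 22% + 62% = 84%.
By sibling attribution (R1), Emil Rahimi is treated as owning Sofia Rahimi's 11% interest in Cobalt Foods Inc.
Chain via Bluewater Shipping BV → Quarry Realty LP (R3): 84% × 46% × 27% = 10.4328% of Orion Textiles S.p.A.
Direct interest in Orion Textiles S.p.A: 3%.
Chain via Cobalt Foods Inc. → Silverbay Logistics SA (R3): 11% × 51% × 56% = 3.1416% of Orion Textiles S.p.A.
Aggregating (R2): 10.4328% + 3% + 3.1416% = 16.5744%.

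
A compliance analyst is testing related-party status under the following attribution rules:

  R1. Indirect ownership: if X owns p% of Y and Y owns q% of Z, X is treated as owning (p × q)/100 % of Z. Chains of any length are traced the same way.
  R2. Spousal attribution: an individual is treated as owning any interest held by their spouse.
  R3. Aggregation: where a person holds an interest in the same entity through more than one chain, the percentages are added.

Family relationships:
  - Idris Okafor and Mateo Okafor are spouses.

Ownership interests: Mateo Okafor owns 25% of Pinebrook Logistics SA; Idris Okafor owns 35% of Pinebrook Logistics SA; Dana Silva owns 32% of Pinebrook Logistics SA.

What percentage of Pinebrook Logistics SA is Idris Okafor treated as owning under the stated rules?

By spousal attribution (R2), Idris Okafor is treated as also owning Mateo Okafor's interest in Pinebrook Logistics SA, giving 35% + 25% = 60%.
Direct interest in Pinebrook Logistics SA: 60%.

60%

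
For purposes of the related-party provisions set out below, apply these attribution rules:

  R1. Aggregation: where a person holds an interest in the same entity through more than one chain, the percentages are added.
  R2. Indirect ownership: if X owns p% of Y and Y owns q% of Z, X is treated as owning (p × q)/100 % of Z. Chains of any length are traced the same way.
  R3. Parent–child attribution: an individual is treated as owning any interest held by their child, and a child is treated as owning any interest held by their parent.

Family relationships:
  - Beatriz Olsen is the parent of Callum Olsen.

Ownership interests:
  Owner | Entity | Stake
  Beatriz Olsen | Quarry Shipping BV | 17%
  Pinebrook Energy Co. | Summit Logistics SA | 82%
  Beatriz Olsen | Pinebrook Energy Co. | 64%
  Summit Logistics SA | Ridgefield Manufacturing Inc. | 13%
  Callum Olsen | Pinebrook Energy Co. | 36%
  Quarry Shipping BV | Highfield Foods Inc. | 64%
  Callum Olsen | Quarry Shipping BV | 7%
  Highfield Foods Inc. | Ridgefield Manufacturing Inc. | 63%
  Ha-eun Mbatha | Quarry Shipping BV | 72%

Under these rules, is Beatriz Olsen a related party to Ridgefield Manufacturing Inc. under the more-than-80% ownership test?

By parent–child attribution (R3), Beatriz Olsen is treated as also owning Callum Olsen's interest in Pinebrook Energy Co, giving 64% + 36% = 100%.
By parent–child attribution (R3), Beatriz Olsen is treated as also owning Callum Olsen's interest in Quarry Shipping BV, giving 17% + 7% = 24%.
Chain via Pinebrook Energy Co. → Summit Logistics SA (R2): 100% × 82% × 13% = 10.66% of Ridgefield Manufacturing Inc.
Chain via Quarry Shipping BV → Highfield Foods Inc. (R2): 24% × 64% × 63% = 9.6768% of Ridgefield Manufacturing Inc.
Aggregating (R1): 10.66% + 9.6768% = 20.3368%.
20.3368% does not exceed the 80% threshold, so Beatriz is not a related party to Ridgefield Manufacturing Inc.

No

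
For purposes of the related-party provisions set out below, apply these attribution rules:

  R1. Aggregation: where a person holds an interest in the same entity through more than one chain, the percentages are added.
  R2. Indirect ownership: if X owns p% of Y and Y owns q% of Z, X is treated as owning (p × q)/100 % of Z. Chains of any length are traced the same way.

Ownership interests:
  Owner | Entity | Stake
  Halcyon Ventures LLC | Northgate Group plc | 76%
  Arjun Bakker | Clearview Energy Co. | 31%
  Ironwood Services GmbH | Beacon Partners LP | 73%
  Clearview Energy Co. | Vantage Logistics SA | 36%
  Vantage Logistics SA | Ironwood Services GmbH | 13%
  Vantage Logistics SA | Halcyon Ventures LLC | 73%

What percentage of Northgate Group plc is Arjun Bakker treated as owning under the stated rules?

Chain via Clearview Energy Co. → Vantage Logistics SA → Halcyon Ventures LLC (R2): 31% × 36% × 73% × 76% = 6.191568% of Northgate Group plc.

6.191568%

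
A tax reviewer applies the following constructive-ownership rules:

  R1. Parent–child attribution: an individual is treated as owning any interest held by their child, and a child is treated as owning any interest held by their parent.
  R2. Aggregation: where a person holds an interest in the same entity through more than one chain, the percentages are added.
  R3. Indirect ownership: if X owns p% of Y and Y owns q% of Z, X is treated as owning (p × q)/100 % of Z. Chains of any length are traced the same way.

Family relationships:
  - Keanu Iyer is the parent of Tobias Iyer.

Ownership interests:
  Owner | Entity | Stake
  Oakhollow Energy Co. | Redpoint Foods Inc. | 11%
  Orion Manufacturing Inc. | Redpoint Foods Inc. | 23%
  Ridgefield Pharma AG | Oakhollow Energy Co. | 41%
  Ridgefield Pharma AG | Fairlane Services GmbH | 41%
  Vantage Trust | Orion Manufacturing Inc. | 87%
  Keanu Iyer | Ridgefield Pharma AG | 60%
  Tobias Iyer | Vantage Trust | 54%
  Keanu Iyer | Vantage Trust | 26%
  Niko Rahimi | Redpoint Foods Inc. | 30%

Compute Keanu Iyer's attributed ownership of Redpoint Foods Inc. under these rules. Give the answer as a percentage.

By parent–child attribution (R1), Keanu Iyer is treated as also owning Tobias Iyer's interest in Vantage Trust, giving 26% + 54% = 80%.
Chain via Ridgefield Pharma AG → Oakhollow Energy Co. (R3): 60% × 41% × 11% = 2.706% of Redpoint Foods Inc.
Chain via Vantage Trust → Orion Manufacturing Inc. (R3): 80% × 87% × 23% = 16.008% of Redpoint Foods Inc.
Aggregating (R2): 2.706% + 16.008% = 18.714%.

18.714%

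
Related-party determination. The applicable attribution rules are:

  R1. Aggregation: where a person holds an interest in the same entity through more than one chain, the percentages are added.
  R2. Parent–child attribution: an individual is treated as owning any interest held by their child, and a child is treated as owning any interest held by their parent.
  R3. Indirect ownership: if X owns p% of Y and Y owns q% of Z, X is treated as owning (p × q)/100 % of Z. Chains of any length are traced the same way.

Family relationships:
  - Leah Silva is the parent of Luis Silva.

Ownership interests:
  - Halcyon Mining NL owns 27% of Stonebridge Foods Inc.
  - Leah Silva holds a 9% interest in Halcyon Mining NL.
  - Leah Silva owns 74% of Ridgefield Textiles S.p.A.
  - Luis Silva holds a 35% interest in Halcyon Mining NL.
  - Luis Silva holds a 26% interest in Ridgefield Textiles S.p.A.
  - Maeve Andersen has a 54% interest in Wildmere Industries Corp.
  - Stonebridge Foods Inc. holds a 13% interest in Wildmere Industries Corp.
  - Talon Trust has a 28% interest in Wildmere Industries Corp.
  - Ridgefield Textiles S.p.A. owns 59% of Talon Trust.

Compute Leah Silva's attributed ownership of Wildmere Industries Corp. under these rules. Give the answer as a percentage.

18.0644%

By parent–child attribution (R2), Leah Silva is treated as also owning Luis Silva's interest in Ridgefield Textiles S.p.A, giving 74% + 26% = 100%.
By parent–child attribution (R2), Leah Silva is treated as also owning Luis Silva's interest in Halcyon Mining NL, giving 9% + 35% = 44%.
Chain via Ridgefield Textiles S.p.A. → Talon Trust (R3): 100% × 59% × 28% = 16.52% of Wildmere Industries Corp.
Chain via Halcyon Mining NL → Stonebridge Foods Inc. (R3): 44% × 27% × 13% = 1.5444% of Wildmere Industries Corp.
Aggregating (R1): 16.52% + 1.5444% = 18.0644%.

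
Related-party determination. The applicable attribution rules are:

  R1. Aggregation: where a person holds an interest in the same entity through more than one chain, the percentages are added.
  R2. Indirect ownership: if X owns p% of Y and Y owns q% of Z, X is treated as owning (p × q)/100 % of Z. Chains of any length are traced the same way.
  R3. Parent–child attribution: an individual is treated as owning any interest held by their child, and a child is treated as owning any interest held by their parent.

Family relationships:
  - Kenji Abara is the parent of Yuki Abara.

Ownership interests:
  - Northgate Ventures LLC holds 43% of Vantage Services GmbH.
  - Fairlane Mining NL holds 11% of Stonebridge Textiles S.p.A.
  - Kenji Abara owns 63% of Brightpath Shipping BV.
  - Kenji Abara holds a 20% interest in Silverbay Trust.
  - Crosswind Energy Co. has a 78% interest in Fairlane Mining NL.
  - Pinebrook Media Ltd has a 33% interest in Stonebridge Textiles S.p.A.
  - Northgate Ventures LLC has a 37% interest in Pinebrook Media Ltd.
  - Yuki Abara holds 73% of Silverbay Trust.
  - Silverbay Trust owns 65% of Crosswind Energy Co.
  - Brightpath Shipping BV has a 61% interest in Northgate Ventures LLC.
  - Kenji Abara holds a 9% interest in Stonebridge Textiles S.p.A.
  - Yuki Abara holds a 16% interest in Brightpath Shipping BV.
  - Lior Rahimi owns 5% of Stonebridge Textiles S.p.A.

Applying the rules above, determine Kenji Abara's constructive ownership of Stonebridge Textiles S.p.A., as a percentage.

By parent–child attribution (R3), Kenji Abara is treated as also owning Yuki Abara's interest in Brightpath Shipping BV, giving 63% + 16% = 79%.
By parent–child attribution (R3), Kenji Abara is treated as also owning Yuki Abara's interest in Silverbay Trust, giving 20% + 73% = 93%.
Chain via Brightpath Shipping BV → Northgate Ventures LLC → Pinebrook Media Ltd (R2): 79% × 61% × 37% × 33% = 5.883999% of Stonebridge Textiles S.p.A.
Chain via Silverbay Trust → Crosswind Energy Co. → Fairlane Mining NL (R2): 93% × 65% × 78% × 11% = 5.18661% of Stonebridge Textiles S.p.A.
Direct interest in Stonebridge Textiles S.p.A: 9%.
Aggregating (R1): 5.883999% + 5.18661% + 9% = 20.070609%.

20.070609%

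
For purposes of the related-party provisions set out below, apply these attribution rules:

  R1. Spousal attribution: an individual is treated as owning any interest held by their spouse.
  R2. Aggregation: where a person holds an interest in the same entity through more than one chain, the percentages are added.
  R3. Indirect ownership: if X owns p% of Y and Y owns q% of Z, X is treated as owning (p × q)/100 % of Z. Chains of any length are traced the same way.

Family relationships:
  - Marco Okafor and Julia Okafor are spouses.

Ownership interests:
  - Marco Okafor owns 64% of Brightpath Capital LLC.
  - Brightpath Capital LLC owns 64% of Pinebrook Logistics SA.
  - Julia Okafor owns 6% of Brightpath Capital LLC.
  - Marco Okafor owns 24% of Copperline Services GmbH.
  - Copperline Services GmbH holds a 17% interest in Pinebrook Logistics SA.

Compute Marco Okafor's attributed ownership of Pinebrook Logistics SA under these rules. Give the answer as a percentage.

48.88%

By spousal attribution (R1), Marco Okafor is treated as also owning Julia Okafor's interest in Brightpath Capital LLC, giving 64% + 6% = 70%.
Chain via Brightpath Capital LLC (R3): 70% × 64% = 44.8% of Pinebrook Logistics SA.
Chain via Copperline Services GmbH (R3): 24% × 17% = 4.08% of Pinebrook Logistics SA.
Aggregating (R2): 44.8% + 4.08% = 48.88%.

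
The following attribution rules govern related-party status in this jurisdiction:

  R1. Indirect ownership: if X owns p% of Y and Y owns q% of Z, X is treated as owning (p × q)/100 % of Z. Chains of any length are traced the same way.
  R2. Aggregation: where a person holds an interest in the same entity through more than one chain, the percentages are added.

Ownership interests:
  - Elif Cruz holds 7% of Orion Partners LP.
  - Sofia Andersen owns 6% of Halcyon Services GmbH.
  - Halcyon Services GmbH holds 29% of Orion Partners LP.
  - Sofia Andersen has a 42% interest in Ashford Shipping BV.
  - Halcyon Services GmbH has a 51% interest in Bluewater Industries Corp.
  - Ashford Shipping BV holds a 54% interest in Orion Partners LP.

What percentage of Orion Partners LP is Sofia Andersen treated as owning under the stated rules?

24.42%

Chain via Ashford Shipping BV (R1): 42% × 54% = 22.68% of Orion Partners LP.
Chain via Halcyon Services GmbH (R1): 6% × 29% = 1.74% of Orion Partners LP.
Aggregating (R2): 22.68% + 1.74% = 24.42%.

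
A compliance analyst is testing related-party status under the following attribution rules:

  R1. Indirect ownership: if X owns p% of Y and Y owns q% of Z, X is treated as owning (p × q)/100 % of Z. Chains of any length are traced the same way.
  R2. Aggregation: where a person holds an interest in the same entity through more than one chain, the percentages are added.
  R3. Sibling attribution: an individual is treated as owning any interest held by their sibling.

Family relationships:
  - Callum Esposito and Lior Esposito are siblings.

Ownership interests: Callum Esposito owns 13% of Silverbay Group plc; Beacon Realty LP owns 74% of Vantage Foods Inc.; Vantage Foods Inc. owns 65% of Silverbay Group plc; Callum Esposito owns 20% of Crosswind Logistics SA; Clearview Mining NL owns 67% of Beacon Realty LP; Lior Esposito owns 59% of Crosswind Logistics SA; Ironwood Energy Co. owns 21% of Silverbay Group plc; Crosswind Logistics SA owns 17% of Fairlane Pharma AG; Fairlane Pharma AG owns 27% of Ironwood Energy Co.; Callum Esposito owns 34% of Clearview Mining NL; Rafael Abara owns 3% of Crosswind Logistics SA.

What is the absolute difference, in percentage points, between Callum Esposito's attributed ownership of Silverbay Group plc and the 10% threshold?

14.718661

By sibling attribution (R3), Callum Esposito is treated as also owning Lior Esposito's interest in Crosswind Logistics SA, giving 20% + 59% = 79%.
Chain via Clearview Mining NL → Beacon Realty LP → Vantage Foods Inc. (R1): 34% × 67% × 74% × 65% = 10.95718% of Silverbay Group plc.
Chain via Crosswind Logistics SA → Fairlane Pharma AG → Ironwood Energy Co. (R1): 79% × 17% × 27% × 21% = 0.761481% of Silverbay Group plc.
Direct interest in Silverbay Group plc: 13%.
Aggregating (R2): 10.95718% + 0.761481% + 13% = 24.718661%.
24.718661% exceeds the 10% threshold by 14.718661 percentage points.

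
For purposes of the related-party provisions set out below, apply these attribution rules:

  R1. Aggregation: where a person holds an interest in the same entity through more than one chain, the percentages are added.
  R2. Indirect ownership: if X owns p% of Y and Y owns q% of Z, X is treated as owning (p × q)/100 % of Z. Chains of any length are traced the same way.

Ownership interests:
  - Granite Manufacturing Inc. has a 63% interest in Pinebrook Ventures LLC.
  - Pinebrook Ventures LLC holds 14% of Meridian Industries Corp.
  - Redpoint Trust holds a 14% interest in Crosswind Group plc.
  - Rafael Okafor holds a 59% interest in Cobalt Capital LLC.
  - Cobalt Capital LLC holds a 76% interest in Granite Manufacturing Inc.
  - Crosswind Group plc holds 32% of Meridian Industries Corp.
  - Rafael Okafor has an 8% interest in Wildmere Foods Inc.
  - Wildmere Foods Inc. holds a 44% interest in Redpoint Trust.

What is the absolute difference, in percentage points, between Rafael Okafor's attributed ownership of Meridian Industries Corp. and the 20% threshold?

Chain via Cobalt Capital LLC → Granite Manufacturing Inc. → Pinebrook Ventures LLC (R2): 59% × 76% × 63% × 14% = 3.954888% of Meridian Industries Corp.
Chain via Wildmere Foods Inc. → Redpoint Trust → Crosswind Group plc (R2): 8% × 44% × 14% × 32% = 0.157696% of Meridian Industries Corp.
Aggregating (R1): 3.954888% + 0.157696% = 4.112584%.
4.112584% falls short of the 20% threshold by 15.887416 percentage points.

15.887416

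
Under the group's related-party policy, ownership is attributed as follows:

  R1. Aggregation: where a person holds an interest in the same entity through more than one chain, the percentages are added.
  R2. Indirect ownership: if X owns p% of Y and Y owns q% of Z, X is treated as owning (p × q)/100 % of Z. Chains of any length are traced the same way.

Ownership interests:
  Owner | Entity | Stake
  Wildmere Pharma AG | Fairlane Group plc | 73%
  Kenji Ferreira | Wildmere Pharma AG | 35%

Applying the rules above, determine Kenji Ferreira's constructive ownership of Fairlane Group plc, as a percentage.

25.55%

Chain via Wildmere Pharma AG (R2): 35% × 73% = 25.55% of Fairlane Group plc.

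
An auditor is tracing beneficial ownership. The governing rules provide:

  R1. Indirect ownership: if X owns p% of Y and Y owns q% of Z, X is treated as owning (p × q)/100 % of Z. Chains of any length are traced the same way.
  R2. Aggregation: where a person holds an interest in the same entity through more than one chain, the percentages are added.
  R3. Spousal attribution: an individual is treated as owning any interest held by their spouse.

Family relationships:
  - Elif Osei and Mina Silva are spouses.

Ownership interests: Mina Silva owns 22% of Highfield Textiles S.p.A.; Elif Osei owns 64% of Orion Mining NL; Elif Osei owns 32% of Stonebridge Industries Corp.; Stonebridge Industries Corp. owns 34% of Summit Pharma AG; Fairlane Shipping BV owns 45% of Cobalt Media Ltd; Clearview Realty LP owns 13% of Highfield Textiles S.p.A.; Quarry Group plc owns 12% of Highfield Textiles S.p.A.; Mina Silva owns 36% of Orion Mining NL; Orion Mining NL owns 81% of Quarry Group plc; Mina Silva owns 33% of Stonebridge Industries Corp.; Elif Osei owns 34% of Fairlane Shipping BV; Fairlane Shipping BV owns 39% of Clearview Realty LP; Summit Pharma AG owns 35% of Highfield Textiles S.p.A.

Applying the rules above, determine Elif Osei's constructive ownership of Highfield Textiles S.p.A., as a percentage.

By spousal attribution (R3), Elif Osei is treated as also owning Mina Silva's interest in Orion Mining NL, giving 64% + 36% = 100%.
By spousal attribution (R3), Elif Osei is treated as also owning Mina Silva's interest in Stonebridge Industries Corp, giving 32% + 33% = 65%.
By spousal attribution (R3), Elif Osei is treated as owning Mina Silva's 22% interest in Highfield Textiles S.p.A.
Chain via Orion Mining NL → Quarry Group plc (R1): 100% × 81% × 12% = 9.72% of Highfield Textiles S.p.A.
Chain via Fairlane Shipping BV → Clearview Realty LP (R1): 34% × 39% × 13% = 1.7238% of Highfield Textiles S.p.A.
Chain via Stonebridge Industries Corp. → Summit Pharma AG (R1): 65% × 34% × 35% = 7.735% of Highfield Textiles S.p.A.
Direct interest in Highfield Textiles S.p.A: 22%.
Aggregating (R2): 9.72% + 1.7238% + 7.735% + 22% = 41.1788%.

41.1788%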